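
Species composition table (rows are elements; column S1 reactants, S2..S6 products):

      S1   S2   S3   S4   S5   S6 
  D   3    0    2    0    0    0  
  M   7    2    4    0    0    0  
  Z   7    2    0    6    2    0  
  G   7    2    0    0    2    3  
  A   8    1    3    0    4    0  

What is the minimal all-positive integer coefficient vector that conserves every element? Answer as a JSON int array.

D: 4·3 = 12 | 2·0+6·2+3·0+3·0+6·0 = 12
M: 4·7 = 28 | 2·2+6·4+3·0+3·0+6·0 = 28
Z: 4·7 = 28 | 2·2+6·0+3·6+3·2+6·0 = 28
G: 4·7 = 28 | 2·2+6·0+3·0+3·2+6·3 = 28
A: 4·8 = 32 | 2·1+6·3+3·0+3·4+6·0 = 32
gcd(4,2,6,3,3,6) = 1

Coefficients: [4, 2, 6, 3, 3, 6]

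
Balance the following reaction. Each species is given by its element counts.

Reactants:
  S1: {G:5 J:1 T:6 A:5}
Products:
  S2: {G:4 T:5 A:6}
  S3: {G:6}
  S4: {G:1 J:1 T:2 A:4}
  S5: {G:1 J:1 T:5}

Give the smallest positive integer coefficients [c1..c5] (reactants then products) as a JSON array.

G: 6·5 = 30 | 3·4+2·6+3·1+3·1 = 30
J: 6·1 = 6 | 3·0+2·0+3·1+3·1 = 6
T: 6·6 = 36 | 3·5+2·0+3·2+3·5 = 36
A: 6·5 = 30 | 3·6+2·0+3·4+3·0 = 30
gcd(6,3,2,3,3) = 1

Coefficients: [6, 3, 2, 3, 3]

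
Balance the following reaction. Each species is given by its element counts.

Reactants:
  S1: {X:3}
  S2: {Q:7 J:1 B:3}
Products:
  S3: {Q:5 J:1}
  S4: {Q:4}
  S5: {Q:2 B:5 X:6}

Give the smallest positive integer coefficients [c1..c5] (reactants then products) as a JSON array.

Coefficients: [6, 5, 5, 1, 3]

Q: 6·0+5·7 = 35 | 5·5+1·4+3·2 = 35
J: 6·0+5·1 = 5 | 5·1+1·0+3·0 = 5
B: 6·0+5·3 = 15 | 5·0+1·0+3·5 = 15
X: 6·3+5·0 = 18 | 5·0+1·0+3·6 = 18
gcd(6,5,5,1,3) = 1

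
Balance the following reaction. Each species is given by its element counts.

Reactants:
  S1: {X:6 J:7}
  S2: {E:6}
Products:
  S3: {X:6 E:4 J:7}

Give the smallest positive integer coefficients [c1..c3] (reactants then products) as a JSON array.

Coefficients: [3, 2, 3]

X: 3·6+2·0 = 18 | 3·6 = 18
E: 3·0+2·6 = 12 | 3·4 = 12
J: 3·7+2·0 = 21 | 3·7 = 21
gcd(3,2,3) = 1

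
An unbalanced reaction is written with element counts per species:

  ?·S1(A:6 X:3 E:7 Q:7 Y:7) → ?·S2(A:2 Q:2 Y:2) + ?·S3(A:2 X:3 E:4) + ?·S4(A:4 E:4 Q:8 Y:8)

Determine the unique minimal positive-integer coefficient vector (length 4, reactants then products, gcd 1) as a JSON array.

Coefficients: [4, 2, 4, 3]

A: 4·6 = 24 | 2·2+4·2+3·4 = 24
X: 4·3 = 12 | 2·0+4·3+3·0 = 12
E: 4·7 = 28 | 2·0+4·4+3·4 = 28
Q: 4·7 = 28 | 2·2+4·0+3·8 = 28
Y: 4·7 = 28 | 2·2+4·0+3·8 = 28
gcd(4,2,4,3) = 1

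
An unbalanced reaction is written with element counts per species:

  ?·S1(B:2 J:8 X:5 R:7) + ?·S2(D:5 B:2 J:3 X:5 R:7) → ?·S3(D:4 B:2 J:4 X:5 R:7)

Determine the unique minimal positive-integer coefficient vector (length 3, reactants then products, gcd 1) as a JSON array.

Coefficients: [1, 4, 5]

D: 1·0+4·5 = 20 | 5·4 = 20
B: 1·2+4·2 = 10 | 5·2 = 10
J: 1·8+4·3 = 20 | 5·4 = 20
X: 1·5+4·5 = 25 | 5·5 = 25
R: 1·7+4·7 = 35 | 5·7 = 35
gcd(1,4,5) = 1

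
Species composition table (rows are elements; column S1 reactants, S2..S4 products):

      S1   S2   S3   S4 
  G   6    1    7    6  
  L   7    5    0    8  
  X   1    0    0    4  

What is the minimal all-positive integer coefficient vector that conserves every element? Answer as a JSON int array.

Coefficients: [4, 4, 2, 1]

G: 4·6 = 24 | 4·1+2·7+1·6 = 24
L: 4·7 = 28 | 4·5+2·0+1·8 = 28
X: 4·1 = 4 | 4·0+2·0+1·4 = 4
gcd(4,4,2,1) = 1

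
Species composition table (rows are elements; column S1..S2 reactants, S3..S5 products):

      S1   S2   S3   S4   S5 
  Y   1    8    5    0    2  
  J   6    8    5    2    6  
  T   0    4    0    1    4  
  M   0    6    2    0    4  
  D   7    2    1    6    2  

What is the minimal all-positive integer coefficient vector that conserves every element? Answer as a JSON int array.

Coefficients: [4, 4, 6, 4, 3]

Y: 4·1+4·8 = 36 | 6·5+4·0+3·2 = 36
J: 4·6+4·8 = 56 | 6·5+4·2+3·6 = 56
T: 4·0+4·4 = 16 | 6·0+4·1+3·4 = 16
M: 4·0+4·6 = 24 | 6·2+4·0+3·4 = 24
D: 4·7+4·2 = 36 | 6·1+4·6+3·2 = 36
gcd(4,4,6,4,3) = 1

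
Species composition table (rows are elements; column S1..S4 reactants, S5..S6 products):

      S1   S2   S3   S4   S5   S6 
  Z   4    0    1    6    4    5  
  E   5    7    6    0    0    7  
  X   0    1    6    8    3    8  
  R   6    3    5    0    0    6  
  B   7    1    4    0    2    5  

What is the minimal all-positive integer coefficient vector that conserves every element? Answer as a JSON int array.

Z: 2·4+1·0+3·1+3·6 = 29 | 1·4+5·5 = 29
E: 2·5+1·7+3·6+3·0 = 35 | 1·0+5·7 = 35
X: 2·0+1·1+3·6+3·8 = 43 | 1·3+5·8 = 43
R: 2·6+1·3+3·5+3·0 = 30 | 1·0+5·6 = 30
B: 2·7+1·1+3·4+3·0 = 27 | 1·2+5·5 = 27
gcd(2,1,3,3,1,5) = 1

Coefficients: [2, 1, 3, 3, 1, 5]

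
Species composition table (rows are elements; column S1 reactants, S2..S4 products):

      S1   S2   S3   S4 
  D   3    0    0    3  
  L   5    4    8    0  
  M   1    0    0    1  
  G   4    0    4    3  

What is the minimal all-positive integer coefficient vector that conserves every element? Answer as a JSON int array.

D: 4·3 = 12 | 3·0+1·0+4·3 = 12
L: 4·5 = 20 | 3·4+1·8+4·0 = 20
M: 4·1 = 4 | 3·0+1·0+4·1 = 4
G: 4·4 = 16 | 3·0+1·4+4·3 = 16
gcd(4,3,1,4) = 1

Coefficients: [4, 3, 1, 4]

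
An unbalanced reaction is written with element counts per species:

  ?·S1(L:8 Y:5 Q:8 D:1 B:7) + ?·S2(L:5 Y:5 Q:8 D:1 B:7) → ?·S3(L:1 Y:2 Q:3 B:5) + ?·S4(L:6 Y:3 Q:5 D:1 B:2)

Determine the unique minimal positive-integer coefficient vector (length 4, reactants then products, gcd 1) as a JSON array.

L: 2·8+1·5 = 21 | 3·1+3·6 = 21
Y: 2·5+1·5 = 15 | 3·2+3·3 = 15
Q: 2·8+1·8 = 24 | 3·3+3·5 = 24
D: 2·1+1·1 = 3 | 3·0+3·1 = 3
B: 2·7+1·7 = 21 | 3·5+3·2 = 21
gcd(2,1,3,3) = 1

Coefficients: [2, 1, 3, 3]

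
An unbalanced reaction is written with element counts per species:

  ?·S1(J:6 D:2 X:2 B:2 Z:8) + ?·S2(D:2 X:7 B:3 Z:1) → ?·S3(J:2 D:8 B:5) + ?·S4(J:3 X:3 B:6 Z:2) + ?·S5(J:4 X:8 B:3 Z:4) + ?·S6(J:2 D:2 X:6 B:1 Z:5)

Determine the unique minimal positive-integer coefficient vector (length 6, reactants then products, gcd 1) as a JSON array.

Coefficients: [4, 6, 1, 2, 1, 6]

J: 4·6+6·0 = 24 | 1·2+2·3+1·4+6·2 = 24
D: 4·2+6·2 = 20 | 1·8+2·0+1·0+6·2 = 20
X: 4·2+6·7 = 50 | 1·0+2·3+1·8+6·6 = 50
B: 4·2+6·3 = 26 | 1·5+2·6+1·3+6·1 = 26
Z: 4·8+6·1 = 38 | 1·0+2·2+1·4+6·5 = 38
gcd(4,6,1,2,1,6) = 1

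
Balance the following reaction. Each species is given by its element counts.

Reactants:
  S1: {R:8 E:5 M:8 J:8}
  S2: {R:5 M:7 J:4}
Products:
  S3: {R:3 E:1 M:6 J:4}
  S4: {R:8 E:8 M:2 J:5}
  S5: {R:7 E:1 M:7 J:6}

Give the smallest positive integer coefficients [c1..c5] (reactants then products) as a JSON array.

R: 5·8+3·5 = 55 | 6·3+2·8+3·7 = 55
E: 5·5+3·0 = 25 | 6·1+2·8+3·1 = 25
M: 5·8+3·7 = 61 | 6·6+2·2+3·7 = 61
J: 5·8+3·4 = 52 | 6·4+2·5+3·6 = 52
gcd(5,3,6,2,3) = 1

Coefficients: [5, 3, 6, 2, 3]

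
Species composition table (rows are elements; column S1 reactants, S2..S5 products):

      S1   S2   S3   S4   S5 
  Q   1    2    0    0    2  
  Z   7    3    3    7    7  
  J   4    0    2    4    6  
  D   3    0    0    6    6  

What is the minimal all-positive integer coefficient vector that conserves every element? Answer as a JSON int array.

Coefficients: [6, 2, 5, 2, 1]

Q: 6·1 = 6 | 2·2+5·0+2·0+1·2 = 6
Z: 6·7 = 42 | 2·3+5·3+2·7+1·7 = 42
J: 6·4 = 24 | 2·0+5·2+2·4+1·6 = 24
D: 6·3 = 18 | 2·0+5·0+2·6+1·6 = 18
gcd(6,2,5,2,1) = 1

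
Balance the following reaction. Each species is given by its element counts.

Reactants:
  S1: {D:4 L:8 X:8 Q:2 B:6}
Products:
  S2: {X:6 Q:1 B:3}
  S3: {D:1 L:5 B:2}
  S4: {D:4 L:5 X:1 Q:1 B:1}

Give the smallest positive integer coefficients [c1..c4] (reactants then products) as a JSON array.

D: 5·4 = 20 | 6·0+4·1+4·4 = 20
L: 5·8 = 40 | 6·0+4·5+4·5 = 40
X: 5·8 = 40 | 6·6+4·0+4·1 = 40
Q: 5·2 = 10 | 6·1+4·0+4·1 = 10
B: 5·6 = 30 | 6·3+4·2+4·1 = 30
gcd(5,6,4,4) = 1

Coefficients: [5, 6, 4, 4]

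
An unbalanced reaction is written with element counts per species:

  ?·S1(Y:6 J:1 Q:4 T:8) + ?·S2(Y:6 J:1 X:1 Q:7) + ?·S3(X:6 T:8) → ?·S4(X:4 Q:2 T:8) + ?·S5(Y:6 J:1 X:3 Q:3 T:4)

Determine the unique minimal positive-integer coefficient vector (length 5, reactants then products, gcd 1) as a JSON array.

Coefficients: [2, 2, 5, 5, 4]

Y: 2·6+2·6+5·0 = 24 | 5·0+4·6 = 24
J: 2·1+2·1+5·0 = 4 | 5·0+4·1 = 4
X: 2·0+2·1+5·6 = 32 | 5·4+4·3 = 32
Q: 2·4+2·7+5·0 = 22 | 5·2+4·3 = 22
T: 2·8+2·0+5·8 = 56 | 5·8+4·4 = 56
gcd(2,2,5,5,4) = 1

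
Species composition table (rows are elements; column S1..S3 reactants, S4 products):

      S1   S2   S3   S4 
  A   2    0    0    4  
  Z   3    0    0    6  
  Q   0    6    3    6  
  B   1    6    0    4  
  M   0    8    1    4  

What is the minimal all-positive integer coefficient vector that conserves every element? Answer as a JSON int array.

Coefficients: [6, 1, 4, 3]

A: 6·2+1·0+4·0 = 12 | 3·4 = 12
Z: 6·3+1·0+4·0 = 18 | 3·6 = 18
Q: 6·0+1·6+4·3 = 18 | 3·6 = 18
B: 6·1+1·6+4·0 = 12 | 3·4 = 12
M: 6·0+1·8+4·1 = 12 | 3·4 = 12
gcd(6,1,4,3) = 1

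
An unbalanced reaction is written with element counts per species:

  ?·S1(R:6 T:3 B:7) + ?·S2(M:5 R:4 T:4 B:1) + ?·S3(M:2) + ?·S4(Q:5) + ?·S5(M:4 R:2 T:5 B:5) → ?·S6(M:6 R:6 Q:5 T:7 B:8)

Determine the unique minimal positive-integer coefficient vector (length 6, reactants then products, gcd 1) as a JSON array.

M: 3·0+2·5+3·2+6·0+5·4 = 36 | 6·6 = 36
R: 3·6+2·4+3·0+6·0+5·2 = 36 | 6·6 = 36
Q: 3·0+2·0+3·0+6·5+5·0 = 30 | 6·5 = 30
T: 3·3+2·4+3·0+6·0+5·5 = 42 | 6·7 = 42
B: 3·7+2·1+3·0+6·0+5·5 = 48 | 6·8 = 48
gcd(3,2,3,6,5,6) = 1

Coefficients: [3, 2, 3, 6, 5, 6]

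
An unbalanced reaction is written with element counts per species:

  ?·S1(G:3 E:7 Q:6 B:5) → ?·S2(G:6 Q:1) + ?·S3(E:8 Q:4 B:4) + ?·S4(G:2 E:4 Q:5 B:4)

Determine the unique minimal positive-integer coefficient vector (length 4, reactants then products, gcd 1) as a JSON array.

G: 4·3 = 12 | 1·6+2·0+3·2 = 12
E: 4·7 = 28 | 1·0+2·8+3·4 = 28
Q: 4·6 = 24 | 1·1+2·4+3·5 = 24
B: 4·5 = 20 | 1·0+2·4+3·4 = 20
gcd(4,1,2,3) = 1

Coefficients: [4, 1, 2, 3]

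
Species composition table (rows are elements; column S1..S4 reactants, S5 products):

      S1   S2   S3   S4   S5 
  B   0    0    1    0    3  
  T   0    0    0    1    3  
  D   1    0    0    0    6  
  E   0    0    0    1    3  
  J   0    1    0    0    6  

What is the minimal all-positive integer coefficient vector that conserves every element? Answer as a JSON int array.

Coefficients: [6, 6, 3, 3, 1]

B: 6·0+6·0+3·1+3·0 = 3 | 1·3 = 3
T: 6·0+6·0+3·0+3·1 = 3 | 1·3 = 3
D: 6·1+6·0+3·0+3·0 = 6 | 1·6 = 6
E: 6·0+6·0+3·0+3·1 = 3 | 1·3 = 3
J: 6·0+6·1+3·0+3·0 = 6 | 1·6 = 6
gcd(6,6,3,3,1) = 1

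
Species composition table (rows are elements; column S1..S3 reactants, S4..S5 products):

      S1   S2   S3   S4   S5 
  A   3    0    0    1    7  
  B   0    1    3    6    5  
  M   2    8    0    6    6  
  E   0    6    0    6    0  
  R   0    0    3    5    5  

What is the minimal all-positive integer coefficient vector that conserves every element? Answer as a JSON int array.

A: 5·3+1·0+5·0 = 15 | 1·1+2·7 = 15
B: 5·0+1·1+5·3 = 16 | 1·6+2·5 = 16
M: 5·2+1·8+5·0 = 18 | 1·6+2·6 = 18
E: 5·0+1·6+5·0 = 6 | 1·6+2·0 = 6
R: 5·0+1·0+5·3 = 15 | 1·5+2·5 = 15
gcd(5,1,5,1,2) = 1

Coefficients: [5, 1, 5, 1, 2]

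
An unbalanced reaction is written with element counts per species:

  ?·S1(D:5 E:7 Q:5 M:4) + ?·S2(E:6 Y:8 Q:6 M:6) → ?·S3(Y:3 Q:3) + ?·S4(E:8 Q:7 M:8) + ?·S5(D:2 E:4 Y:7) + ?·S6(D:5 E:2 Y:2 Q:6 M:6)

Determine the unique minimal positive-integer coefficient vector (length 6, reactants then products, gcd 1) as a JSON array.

Coefficients: [4, 6, 3, 5, 5, 2]

D: 4·5+6·0 = 20 | 3·0+5·0+5·2+2·5 = 20
E: 4·7+6·6 = 64 | 3·0+5·8+5·4+2·2 = 64
Y: 4·0+6·8 = 48 | 3·3+5·0+5·7+2·2 = 48
Q: 4·5+6·6 = 56 | 3·3+5·7+5·0+2·6 = 56
M: 4·4+6·6 = 52 | 3·0+5·8+5·0+2·6 = 52
gcd(4,6,3,5,5,2) = 1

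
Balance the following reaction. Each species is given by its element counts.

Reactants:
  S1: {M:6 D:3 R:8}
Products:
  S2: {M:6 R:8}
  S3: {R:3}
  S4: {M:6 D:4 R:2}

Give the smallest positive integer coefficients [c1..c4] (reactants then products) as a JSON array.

Coefficients: [4, 1, 6, 3]

M: 4·6 = 24 | 1·6+6·0+3·6 = 24
D: 4·3 = 12 | 1·0+6·0+3·4 = 12
R: 4·8 = 32 | 1·8+6·3+3·2 = 32
gcd(4,1,6,3) = 1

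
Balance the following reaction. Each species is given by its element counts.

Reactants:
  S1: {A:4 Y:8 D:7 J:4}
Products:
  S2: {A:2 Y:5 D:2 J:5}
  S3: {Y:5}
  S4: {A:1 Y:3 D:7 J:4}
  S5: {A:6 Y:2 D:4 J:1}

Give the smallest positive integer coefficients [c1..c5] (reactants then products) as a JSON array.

A: 6·4 = 24 | 1·2+5·0+4·1+3·6 = 24
Y: 6·8 = 48 | 1·5+5·5+4·3+3·2 = 48
D: 6·7 = 42 | 1·2+5·0+4·7+3·4 = 42
J: 6·4 = 24 | 1·5+5·0+4·4+3·1 = 24
gcd(6,1,5,4,3) = 1

Coefficients: [6, 1, 5, 4, 3]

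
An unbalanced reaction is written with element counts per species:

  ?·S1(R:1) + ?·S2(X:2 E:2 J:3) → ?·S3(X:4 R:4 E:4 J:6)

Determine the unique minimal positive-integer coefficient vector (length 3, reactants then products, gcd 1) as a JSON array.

X: 4·0+2·2 = 4 | 1·4 = 4
R: 4·1+2·0 = 4 | 1·4 = 4
E: 4·0+2·2 = 4 | 1·4 = 4
J: 4·0+2·3 = 6 | 1·6 = 6
gcd(4,2,1) = 1

Coefficients: [4, 2, 1]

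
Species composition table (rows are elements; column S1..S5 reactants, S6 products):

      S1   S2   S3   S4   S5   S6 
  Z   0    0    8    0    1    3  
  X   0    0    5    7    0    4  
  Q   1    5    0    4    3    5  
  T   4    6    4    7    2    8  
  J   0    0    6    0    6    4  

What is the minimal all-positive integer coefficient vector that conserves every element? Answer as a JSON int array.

Coefficients: [1, 3, 2, 2, 2, 6]

Z: 1·0+3·0+2·8+2·0+2·1 = 18 | 6·3 = 18
X: 1·0+3·0+2·5+2·7+2·0 = 24 | 6·4 = 24
Q: 1·1+3·5+2·0+2·4+2·3 = 30 | 6·5 = 30
T: 1·4+3·6+2·4+2·7+2·2 = 48 | 6·8 = 48
J: 1·0+3·0+2·6+2·0+2·6 = 24 | 6·4 = 24
gcd(1,3,2,2,2,6) = 1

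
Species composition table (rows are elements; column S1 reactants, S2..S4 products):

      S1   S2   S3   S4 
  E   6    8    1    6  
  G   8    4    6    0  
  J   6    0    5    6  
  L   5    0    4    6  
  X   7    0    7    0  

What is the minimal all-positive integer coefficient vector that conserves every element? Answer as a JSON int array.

Coefficients: [6, 3, 6, 1]

E: 6·6 = 36 | 3·8+6·1+1·6 = 36
G: 6·8 = 48 | 3·4+6·6+1·0 = 48
J: 6·6 = 36 | 3·0+6·5+1·6 = 36
L: 6·5 = 30 | 3·0+6·4+1·6 = 30
X: 6·7 = 42 | 3·0+6·7+1·0 = 42
gcd(6,3,6,1) = 1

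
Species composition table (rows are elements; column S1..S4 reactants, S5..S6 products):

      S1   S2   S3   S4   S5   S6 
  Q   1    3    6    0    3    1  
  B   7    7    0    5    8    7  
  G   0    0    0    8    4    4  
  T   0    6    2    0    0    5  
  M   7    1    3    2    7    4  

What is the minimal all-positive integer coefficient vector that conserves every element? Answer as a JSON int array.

Q: 5·1+1·3+2·6+4·0 = 20 | 6·3+2·1 = 20
B: 5·7+1·7+2·0+4·5 = 62 | 6·8+2·7 = 62
G: 5·0+1·0+2·0+4·8 = 32 | 6·4+2·4 = 32
T: 5·0+1·6+2·2+4·0 = 10 | 6·0+2·5 = 10
M: 5·7+1·1+2·3+4·2 = 50 | 6·7+2·4 = 50
gcd(5,1,2,4,6,2) = 1

Coefficients: [5, 1, 2, 4, 6, 2]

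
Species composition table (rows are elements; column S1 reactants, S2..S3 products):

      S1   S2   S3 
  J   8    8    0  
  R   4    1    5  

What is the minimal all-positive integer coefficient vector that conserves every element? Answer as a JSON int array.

Coefficients: [5, 5, 3]

J: 5·8 = 40 | 5·8+3·0 = 40
R: 5·4 = 20 | 5·1+3·5 = 20
gcd(5,5,3) = 1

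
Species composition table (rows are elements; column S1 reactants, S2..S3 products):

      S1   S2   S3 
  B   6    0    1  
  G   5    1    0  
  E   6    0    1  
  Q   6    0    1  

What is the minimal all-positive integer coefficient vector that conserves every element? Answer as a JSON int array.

Coefficients: [1, 5, 6]

B: 1·6 = 6 | 5·0+6·1 = 6
G: 1·5 = 5 | 5·1+6·0 = 5
E: 1·6 = 6 | 5·0+6·1 = 6
Q: 1·6 = 6 | 5·0+6·1 = 6
gcd(1,5,6) = 1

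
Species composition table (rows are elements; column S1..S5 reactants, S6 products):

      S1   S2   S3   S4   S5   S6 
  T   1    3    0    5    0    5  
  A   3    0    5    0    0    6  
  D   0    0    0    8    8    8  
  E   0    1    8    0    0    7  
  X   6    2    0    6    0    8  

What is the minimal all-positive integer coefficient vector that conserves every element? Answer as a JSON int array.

Coefficients: [3, 4, 3, 1, 3, 4]

T: 3·1+4·3+3·0+1·5+3·0 = 20 | 4·5 = 20
A: 3·3+4·0+3·5+1·0+3·0 = 24 | 4·6 = 24
D: 3·0+4·0+3·0+1·8+3·8 = 32 | 4·8 = 32
E: 3·0+4·1+3·8+1·0+3·0 = 28 | 4·7 = 28
X: 3·6+4·2+3·0+1·6+3·0 = 32 | 4·8 = 32
gcd(3,4,3,1,3,4) = 1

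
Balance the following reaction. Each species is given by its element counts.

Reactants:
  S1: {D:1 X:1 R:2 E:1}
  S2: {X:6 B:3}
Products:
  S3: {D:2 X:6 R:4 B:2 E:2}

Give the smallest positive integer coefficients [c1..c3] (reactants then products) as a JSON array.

D: 6·1+2·0 = 6 | 3·2 = 6
X: 6·1+2·6 = 18 | 3·6 = 18
R: 6·2+2·0 = 12 | 3·4 = 12
B: 6·0+2·3 = 6 | 3·2 = 6
E: 6·1+2·0 = 6 | 3·2 = 6
gcd(6,2,3) = 1

Coefficients: [6, 2, 3]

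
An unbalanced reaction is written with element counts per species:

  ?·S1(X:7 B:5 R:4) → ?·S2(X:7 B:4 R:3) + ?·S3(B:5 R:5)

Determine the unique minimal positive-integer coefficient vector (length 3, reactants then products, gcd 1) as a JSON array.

X: 5·7 = 35 | 5·7+1·0 = 35
B: 5·5 = 25 | 5·4+1·5 = 25
R: 5·4 = 20 | 5·3+1·5 = 20
gcd(5,5,1) = 1

Coefficients: [5, 5, 1]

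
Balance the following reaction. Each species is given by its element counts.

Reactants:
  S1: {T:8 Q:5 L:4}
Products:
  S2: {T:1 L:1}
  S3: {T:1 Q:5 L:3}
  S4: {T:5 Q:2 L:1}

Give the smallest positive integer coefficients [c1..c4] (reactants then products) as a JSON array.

Coefficients: [4, 5, 2, 5]

T: 4·8 = 32 | 5·1+2·1+5·5 = 32
Q: 4·5 = 20 | 5·0+2·5+5·2 = 20
L: 4·4 = 16 | 5·1+2·3+5·1 = 16
gcd(4,5,2,5) = 1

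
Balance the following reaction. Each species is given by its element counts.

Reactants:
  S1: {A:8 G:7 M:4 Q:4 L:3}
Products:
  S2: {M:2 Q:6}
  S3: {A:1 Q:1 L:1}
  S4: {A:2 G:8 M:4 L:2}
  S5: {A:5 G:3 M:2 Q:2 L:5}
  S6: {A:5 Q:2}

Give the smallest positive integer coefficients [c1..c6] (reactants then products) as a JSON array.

Coefficients: [5, 1, 2, 4, 1, 5]

A: 5·8 = 40 | 1·0+2·1+4·2+1·5+5·5 = 40
G: 5·7 = 35 | 1·0+2·0+4·8+1·3+5·0 = 35
M: 5·4 = 20 | 1·2+2·0+4·4+1·2+5·0 = 20
Q: 5·4 = 20 | 1·6+2·1+4·0+1·2+5·2 = 20
L: 5·3 = 15 | 1·0+2·1+4·2+1·5+5·0 = 15
gcd(5,1,2,4,1,5) = 1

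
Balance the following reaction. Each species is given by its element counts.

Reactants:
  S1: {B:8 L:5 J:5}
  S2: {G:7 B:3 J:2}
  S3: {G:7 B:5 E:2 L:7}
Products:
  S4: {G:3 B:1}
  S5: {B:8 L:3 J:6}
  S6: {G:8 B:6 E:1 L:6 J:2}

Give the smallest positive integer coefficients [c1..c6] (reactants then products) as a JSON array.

Coefficients: [6, 6, 3, 5, 5, 6]

G: 6·0+6·7+3·7 = 63 | 5·3+5·0+6·8 = 63
B: 6·8+6·3+3·5 = 81 | 5·1+5·8+6·6 = 81
E: 6·0+6·0+3·2 = 6 | 5·0+5·0+6·1 = 6
L: 6·5+6·0+3·7 = 51 | 5·0+5·3+6·6 = 51
J: 6·5+6·2+3·0 = 42 | 5·0+5·6+6·2 = 42
gcd(6,6,3,5,5,6) = 1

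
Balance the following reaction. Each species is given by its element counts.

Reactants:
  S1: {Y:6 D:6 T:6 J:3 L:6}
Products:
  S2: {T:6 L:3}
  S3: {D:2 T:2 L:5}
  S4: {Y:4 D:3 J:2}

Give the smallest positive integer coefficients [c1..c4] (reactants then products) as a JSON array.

Y: 4·6 = 24 | 3·0+3·0+6·4 = 24
D: 4·6 = 24 | 3·0+3·2+6·3 = 24
T: 4·6 = 24 | 3·6+3·2+6·0 = 24
J: 4·3 = 12 | 3·0+3·0+6·2 = 12
L: 4·6 = 24 | 3·3+3·5+6·0 = 24
gcd(4,3,3,6) = 1

Coefficients: [4, 3, 3, 6]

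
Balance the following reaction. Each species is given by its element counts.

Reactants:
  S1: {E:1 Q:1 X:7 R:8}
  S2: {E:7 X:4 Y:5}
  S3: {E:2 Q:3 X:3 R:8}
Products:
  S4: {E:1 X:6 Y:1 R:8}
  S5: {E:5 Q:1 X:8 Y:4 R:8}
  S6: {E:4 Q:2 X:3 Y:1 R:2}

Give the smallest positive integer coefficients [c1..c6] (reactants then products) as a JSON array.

Coefficients: [4, 3, 2, 3, 2, 4]

E: 4·1+3·7+2·2 = 29 | 3·1+2·5+4·4 = 29
Q: 4·1+3·0+2·3 = 10 | 3·0+2·1+4·2 = 10
X: 4·7+3·4+2·3 = 46 | 3·6+2·8+4·3 = 46
Y: 4·0+3·5+2·0 = 15 | 3·1+2·4+4·1 = 15
R: 4·8+3·0+2·8 = 48 | 3·8+2·8+4·2 = 48
gcd(4,3,2,3,2,4) = 1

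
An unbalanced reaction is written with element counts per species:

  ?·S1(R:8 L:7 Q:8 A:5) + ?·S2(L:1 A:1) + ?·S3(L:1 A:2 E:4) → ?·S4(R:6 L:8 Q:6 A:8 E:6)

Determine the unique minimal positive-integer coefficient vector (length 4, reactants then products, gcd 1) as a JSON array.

Coefficients: [3, 5, 6, 4]

R: 3·8+5·0+6·0 = 24 | 4·6 = 24
L: 3·7+5·1+6·1 = 32 | 4·8 = 32
Q: 3·8+5·0+6·0 = 24 | 4·6 = 24
A: 3·5+5·1+6·2 = 32 | 4·8 = 32
E: 3·0+5·0+6·4 = 24 | 4·6 = 24
gcd(3,5,6,4) = 1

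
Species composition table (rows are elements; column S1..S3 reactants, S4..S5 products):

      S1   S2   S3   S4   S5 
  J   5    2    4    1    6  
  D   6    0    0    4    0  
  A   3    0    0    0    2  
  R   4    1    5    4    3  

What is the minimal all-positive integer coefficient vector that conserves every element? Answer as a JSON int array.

Coefficients: [4, 1, 5, 6, 6]

J: 4·5+1·2+5·4 = 42 | 6·1+6·6 = 42
D: 4·6+1·0+5·0 = 24 | 6·4+6·0 = 24
A: 4·3+1·0+5·0 = 12 | 6·0+6·2 = 12
R: 4·4+1·1+5·5 = 42 | 6·4+6·3 = 42
gcd(4,1,5,6,6) = 1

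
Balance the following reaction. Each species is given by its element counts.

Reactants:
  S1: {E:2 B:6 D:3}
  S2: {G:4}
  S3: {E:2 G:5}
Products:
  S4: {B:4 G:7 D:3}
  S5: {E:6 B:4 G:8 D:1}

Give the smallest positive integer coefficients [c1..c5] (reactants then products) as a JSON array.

Coefficients: [4, 5, 5, 3, 3]

E: 4·2+5·0+5·2 = 18 | 3·0+3·6 = 18
B: 4·6+5·0+5·0 = 24 | 3·4+3·4 = 24
G: 4·0+5·4+5·5 = 45 | 3·7+3·8 = 45
D: 4·3+5·0+5·0 = 12 | 3·3+3·1 = 12
gcd(4,5,5,3,3) = 1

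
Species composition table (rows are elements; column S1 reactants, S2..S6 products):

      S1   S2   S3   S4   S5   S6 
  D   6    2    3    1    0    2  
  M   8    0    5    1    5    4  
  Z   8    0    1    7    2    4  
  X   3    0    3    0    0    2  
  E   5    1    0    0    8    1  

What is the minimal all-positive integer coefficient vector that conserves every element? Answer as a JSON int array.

Coefficients: [5, 6, 3, 3, 2, 3]

D: 5·6 = 30 | 6·2+3·3+3·1+2·0+3·2 = 30
M: 5·8 = 40 | 6·0+3·5+3·1+2·5+3·4 = 40
Z: 5·8 = 40 | 6·0+3·1+3·7+2·2+3·4 = 40
X: 5·3 = 15 | 6·0+3·3+3·0+2·0+3·2 = 15
E: 5·5 = 25 | 6·1+3·0+3·0+2·8+3·1 = 25
gcd(5,6,3,3,2,3) = 1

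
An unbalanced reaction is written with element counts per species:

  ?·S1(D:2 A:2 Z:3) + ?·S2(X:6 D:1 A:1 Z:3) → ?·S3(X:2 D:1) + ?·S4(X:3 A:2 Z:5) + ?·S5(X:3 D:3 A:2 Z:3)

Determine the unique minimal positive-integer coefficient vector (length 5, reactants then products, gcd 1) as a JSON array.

X: 4·0+4·6 = 24 | 3·2+3·3+3·3 = 24
D: 4·2+4·1 = 12 | 3·1+3·0+3·3 = 12
A: 4·2+4·1 = 12 | 3·0+3·2+3·2 = 12
Z: 4·3+4·3 = 24 | 3·0+3·5+3·3 = 24
gcd(4,4,3,3,3) = 1

Coefficients: [4, 4, 3, 3, 3]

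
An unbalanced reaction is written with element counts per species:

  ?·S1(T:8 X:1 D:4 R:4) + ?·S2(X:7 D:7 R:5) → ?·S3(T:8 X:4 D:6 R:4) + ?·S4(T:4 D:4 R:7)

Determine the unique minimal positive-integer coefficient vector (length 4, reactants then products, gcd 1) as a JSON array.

Coefficients: [6, 2, 5, 2]

T: 6·8+2·0 = 48 | 5·8+2·4 = 48
X: 6·1+2·7 = 20 | 5·4+2·0 = 20
D: 6·4+2·7 = 38 | 5·6+2·4 = 38
R: 6·4+2·5 = 34 | 5·4+2·7 = 34
gcd(6,2,5,2) = 1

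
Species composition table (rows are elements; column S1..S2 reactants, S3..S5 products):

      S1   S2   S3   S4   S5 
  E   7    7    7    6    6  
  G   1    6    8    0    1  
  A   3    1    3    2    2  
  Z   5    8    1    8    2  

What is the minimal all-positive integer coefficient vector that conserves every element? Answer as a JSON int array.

E: 6·7+2·7 = 56 | 2·7+5·6+2·6 = 56
G: 6·1+2·6 = 18 | 2·8+5·0+2·1 = 18
A: 6·3+2·1 = 20 | 2·3+5·2+2·2 = 20
Z: 6·5+2·8 = 46 | 2·1+5·8+2·2 = 46
gcd(6,2,2,5,2) = 1

Coefficients: [6, 2, 2, 5, 2]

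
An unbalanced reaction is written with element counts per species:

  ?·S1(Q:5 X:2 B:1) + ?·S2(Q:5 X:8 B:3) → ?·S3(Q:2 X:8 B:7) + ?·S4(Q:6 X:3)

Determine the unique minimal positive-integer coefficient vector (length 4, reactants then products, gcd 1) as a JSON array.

Coefficients: [5, 3, 2, 6]

Q: 5·5+3·5 = 40 | 2·2+6·6 = 40
X: 5·2+3·8 = 34 | 2·8+6·3 = 34
B: 5·1+3·3 = 14 | 2·7+6·0 = 14
gcd(5,3,2,6) = 1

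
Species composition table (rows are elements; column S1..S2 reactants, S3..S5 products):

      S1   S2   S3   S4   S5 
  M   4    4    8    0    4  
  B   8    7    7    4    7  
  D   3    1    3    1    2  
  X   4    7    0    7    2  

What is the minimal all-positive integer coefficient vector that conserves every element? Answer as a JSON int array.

M: 6·4+3·4 = 36 | 2·8+5·0+5·4 = 36
B: 6·8+3·7 = 69 | 2·7+5·4+5·7 = 69
D: 6·3+3·1 = 21 | 2·3+5·1+5·2 = 21
X: 6·4+3·7 = 45 | 2·0+5·7+5·2 = 45
gcd(6,3,2,5,5) = 1

Coefficients: [6, 3, 2, 5, 5]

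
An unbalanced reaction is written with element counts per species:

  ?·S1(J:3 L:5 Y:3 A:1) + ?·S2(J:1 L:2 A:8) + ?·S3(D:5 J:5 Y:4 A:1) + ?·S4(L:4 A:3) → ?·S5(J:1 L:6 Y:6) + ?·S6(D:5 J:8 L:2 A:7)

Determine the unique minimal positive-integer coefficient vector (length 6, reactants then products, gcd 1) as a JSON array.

Coefficients: [4, 1, 3, 2, 4, 3]

D: 4·0+1·0+3·5+2·0 = 15 | 4·0+3·5 = 15
J: 4·3+1·1+3·5+2·0 = 28 | 4·1+3·8 = 28
L: 4·5+1·2+3·0+2·4 = 30 | 4·6+3·2 = 30
Y: 4·3+1·0+3·4+2·0 = 24 | 4·6+3·0 = 24
A: 4·1+1·8+3·1+2·3 = 21 | 4·0+3·7 = 21
gcd(4,1,3,2,4,3) = 1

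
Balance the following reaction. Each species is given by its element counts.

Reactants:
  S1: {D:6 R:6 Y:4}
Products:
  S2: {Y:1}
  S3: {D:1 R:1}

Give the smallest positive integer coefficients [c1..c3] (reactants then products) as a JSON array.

D: 1·6 = 6 | 4·0+6·1 = 6
R: 1·6 = 6 | 4·0+6·1 = 6
Y: 1·4 = 4 | 4·1+6·0 = 4
gcd(1,4,6) = 1

Coefficients: [1, 4, 6]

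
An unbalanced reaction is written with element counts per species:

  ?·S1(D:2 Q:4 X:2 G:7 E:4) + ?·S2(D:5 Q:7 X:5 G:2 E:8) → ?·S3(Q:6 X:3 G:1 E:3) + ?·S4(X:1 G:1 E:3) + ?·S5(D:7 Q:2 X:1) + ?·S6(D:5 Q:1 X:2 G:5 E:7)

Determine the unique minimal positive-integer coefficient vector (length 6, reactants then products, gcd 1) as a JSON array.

Coefficients: [2, 5, 6, 3, 2, 3]

D: 2·2+5·5 = 29 | 6·0+3·0+2·7+3·5 = 29
Q: 2·4+5·7 = 43 | 6·6+3·0+2·2+3·1 = 43
X: 2·2+5·5 = 29 | 6·3+3·1+2·1+3·2 = 29
G: 2·7+5·2 = 24 | 6·1+3·1+2·0+3·5 = 24
E: 2·4+5·8 = 48 | 6·3+3·3+2·0+3·7 = 48
gcd(2,5,6,3,2,3) = 1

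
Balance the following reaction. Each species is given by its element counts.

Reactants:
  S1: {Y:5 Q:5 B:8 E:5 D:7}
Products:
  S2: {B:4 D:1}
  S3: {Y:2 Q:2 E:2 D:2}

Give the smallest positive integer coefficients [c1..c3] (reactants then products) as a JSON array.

Coefficients: [2, 4, 5]

Y: 2·5 = 10 | 4·0+5·2 = 10
Q: 2·5 = 10 | 4·0+5·2 = 10
B: 2·8 = 16 | 4·4+5·0 = 16
E: 2·5 = 10 | 4·0+5·2 = 10
D: 2·7 = 14 | 4·1+5·2 = 14
gcd(2,4,5) = 1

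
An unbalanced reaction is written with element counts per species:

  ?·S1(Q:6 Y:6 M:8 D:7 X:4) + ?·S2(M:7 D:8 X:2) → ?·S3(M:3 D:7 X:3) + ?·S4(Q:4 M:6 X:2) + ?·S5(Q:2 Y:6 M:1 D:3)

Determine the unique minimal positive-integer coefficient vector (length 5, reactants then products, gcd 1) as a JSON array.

Q: 5·6+1·0 = 30 | 4·0+5·4+5·2 = 30
Y: 5·6+1·0 = 30 | 4·0+5·0+5·6 = 30
M: 5·8+1·7 = 47 | 4·3+5·6+5·1 = 47
D: 5·7+1·8 = 43 | 4·7+5·0+5·3 = 43
X: 5·4+1·2 = 22 | 4·3+5·2+5·0 = 22
gcd(5,1,4,5,5) = 1

Coefficients: [5, 1, 4, 5, 5]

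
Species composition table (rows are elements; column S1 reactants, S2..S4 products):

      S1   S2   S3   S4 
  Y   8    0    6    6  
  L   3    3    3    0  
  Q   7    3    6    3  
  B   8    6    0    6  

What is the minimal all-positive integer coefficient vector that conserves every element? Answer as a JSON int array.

Y: 6·8 = 48 | 3·0+3·6+5·6 = 48
L: 6·3 = 18 | 3·3+3·3+5·0 = 18
Q: 6·7 = 42 | 3·3+3·6+5·3 = 42
B: 6·8 = 48 | 3·6+3·0+5·6 = 48
gcd(6,3,3,5) = 1

Coefficients: [6, 3, 3, 5]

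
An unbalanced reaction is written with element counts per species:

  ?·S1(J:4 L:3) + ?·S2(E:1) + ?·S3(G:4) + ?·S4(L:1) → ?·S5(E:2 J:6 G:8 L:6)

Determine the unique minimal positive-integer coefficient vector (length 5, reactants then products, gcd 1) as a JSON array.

Coefficients: [3, 4, 4, 3, 2]

E: 3·0+4·1+4·0+3·0 = 4 | 2·2 = 4
J: 3·4+4·0+4·0+3·0 = 12 | 2·6 = 12
G: 3·0+4·0+4·4+3·0 = 16 | 2·8 = 16
L: 3·3+4·0+4·0+3·1 = 12 | 2·6 = 12
gcd(3,4,4,3,2) = 1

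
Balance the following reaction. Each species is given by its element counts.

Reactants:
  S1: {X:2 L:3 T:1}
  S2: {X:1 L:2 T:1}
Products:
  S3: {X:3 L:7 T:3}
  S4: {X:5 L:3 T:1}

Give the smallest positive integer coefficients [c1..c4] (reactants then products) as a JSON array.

Coefficients: [4, 6, 3, 1]

X: 4·2+6·1 = 14 | 3·3+1·5 = 14
L: 4·3+6·2 = 24 | 3·7+1·3 = 24
T: 4·1+6·1 = 10 | 3·3+1·1 = 10
gcd(4,6,3,1) = 1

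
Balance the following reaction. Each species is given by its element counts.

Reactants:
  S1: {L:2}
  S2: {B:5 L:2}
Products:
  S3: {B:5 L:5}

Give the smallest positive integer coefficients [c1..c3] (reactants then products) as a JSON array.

B: 3·0+2·5 = 10 | 2·5 = 10
L: 3·2+2·2 = 10 | 2·5 = 10
gcd(3,2,2) = 1

Coefficients: [3, 2, 2]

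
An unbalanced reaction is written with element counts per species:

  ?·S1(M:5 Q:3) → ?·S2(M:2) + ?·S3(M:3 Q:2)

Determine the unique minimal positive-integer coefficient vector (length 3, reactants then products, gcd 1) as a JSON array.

Coefficients: [4, 1, 6]

M: 4·5 = 20 | 1·2+6·3 = 20
Q: 4·3 = 12 | 1·0+6·2 = 12
gcd(4,1,6) = 1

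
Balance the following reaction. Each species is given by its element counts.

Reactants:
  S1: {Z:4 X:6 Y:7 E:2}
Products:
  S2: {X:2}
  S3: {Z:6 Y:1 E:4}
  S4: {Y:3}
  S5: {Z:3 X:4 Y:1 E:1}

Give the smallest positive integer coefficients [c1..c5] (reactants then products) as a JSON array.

Coefficients: [3, 5, 1, 6, 2]

Z: 3·4 = 12 | 5·0+1·6+6·0+2·3 = 12
X: 3·6 = 18 | 5·2+1·0+6·0+2·4 = 18
Y: 3·7 = 21 | 5·0+1·1+6·3+2·1 = 21
E: 3·2 = 6 | 5·0+1·4+6·0+2·1 = 6
gcd(3,5,1,6,2) = 1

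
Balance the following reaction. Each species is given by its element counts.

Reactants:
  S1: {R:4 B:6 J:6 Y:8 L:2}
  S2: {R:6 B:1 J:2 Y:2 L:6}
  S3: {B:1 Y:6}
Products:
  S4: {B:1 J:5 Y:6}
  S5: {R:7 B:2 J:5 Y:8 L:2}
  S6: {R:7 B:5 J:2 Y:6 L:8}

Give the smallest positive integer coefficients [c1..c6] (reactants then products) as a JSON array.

Coefficients: [3, 5, 3, 2, 2, 4]

R: 3·4+5·6+3·0 = 42 | 2·0+2·7+4·7 = 42
B: 3·6+5·1+3·1 = 26 | 2·1+2·2+4·5 = 26
J: 3·6+5·2+3·0 = 28 | 2·5+2·5+4·2 = 28
Y: 3·8+5·2+3·6 = 52 | 2·6+2·8+4·6 = 52
L: 3·2+5·6+3·0 = 36 | 2·0+2·2+4·8 = 36
gcd(3,5,3,2,2,4) = 1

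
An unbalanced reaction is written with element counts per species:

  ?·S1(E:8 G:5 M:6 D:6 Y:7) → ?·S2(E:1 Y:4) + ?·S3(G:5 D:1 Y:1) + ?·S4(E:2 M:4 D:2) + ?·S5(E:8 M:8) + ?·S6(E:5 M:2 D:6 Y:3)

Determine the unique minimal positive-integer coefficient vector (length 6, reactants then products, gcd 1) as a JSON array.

Coefficients: [6, 6, 6, 3, 2, 4]

E: 6·8 = 48 | 6·1+6·0+3·2+2·8+4·5 = 48
G: 6·5 = 30 | 6·0+6·5+3·0+2·0+4·0 = 30
M: 6·6 = 36 | 6·0+6·0+3·4+2·8+4·2 = 36
D: 6·6 = 36 | 6·0+6·1+3·2+2·0+4·6 = 36
Y: 6·7 = 42 | 6·4+6·1+3·0+2·0+4·3 = 42
gcd(6,6,6,3,2,4) = 1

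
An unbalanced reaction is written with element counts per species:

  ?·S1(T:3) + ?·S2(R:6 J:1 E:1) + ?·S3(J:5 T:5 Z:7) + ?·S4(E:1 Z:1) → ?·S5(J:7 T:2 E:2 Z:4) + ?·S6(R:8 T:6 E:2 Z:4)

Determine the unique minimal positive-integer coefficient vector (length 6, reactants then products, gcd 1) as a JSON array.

Coefficients: [4, 4, 2, 6, 2, 3]

R: 4·0+4·6+2·0+6·0 = 24 | 2·0+3·8 = 24
J: 4·0+4·1+2·5+6·0 = 14 | 2·7+3·0 = 14
T: 4·3+4·0+2·5+6·0 = 22 | 2·2+3·6 = 22
E: 4·0+4·1+2·0+6·1 = 10 | 2·2+3·2 = 10
Z: 4·0+4·0+2·7+6·1 = 20 | 2·4+3·4 = 20
gcd(4,4,2,6,2,3) = 1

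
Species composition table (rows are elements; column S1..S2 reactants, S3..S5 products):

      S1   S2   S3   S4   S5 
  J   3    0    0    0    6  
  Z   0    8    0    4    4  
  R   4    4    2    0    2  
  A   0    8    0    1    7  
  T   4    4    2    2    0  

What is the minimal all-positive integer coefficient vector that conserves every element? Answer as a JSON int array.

Coefficients: [2, 1, 5, 1, 1]

J: 2·3+1·0 = 6 | 5·0+1·0+1·6 = 6
Z: 2·0+1·8 = 8 | 5·0+1·4+1·4 = 8
R: 2·4+1·4 = 12 | 5·2+1·0+1·2 = 12
A: 2·0+1·8 = 8 | 5·0+1·1+1·7 = 8
T: 2·4+1·4 = 12 | 5·2+1·2+1·0 = 12
gcd(2,1,5,1,1) = 1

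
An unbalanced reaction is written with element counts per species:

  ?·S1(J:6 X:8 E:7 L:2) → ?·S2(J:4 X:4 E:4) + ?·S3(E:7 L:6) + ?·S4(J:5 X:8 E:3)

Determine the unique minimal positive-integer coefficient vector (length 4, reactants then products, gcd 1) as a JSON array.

Coefficients: [3, 2, 1, 2]

J: 3·6 = 18 | 2·4+1·0+2·5 = 18
X: 3·8 = 24 | 2·4+1·0+2·8 = 24
E: 3·7 = 21 | 2·4+1·7+2·3 = 21
L: 3·2 = 6 | 2·0+1·6+2·0 = 6
gcd(3,2,1,2) = 1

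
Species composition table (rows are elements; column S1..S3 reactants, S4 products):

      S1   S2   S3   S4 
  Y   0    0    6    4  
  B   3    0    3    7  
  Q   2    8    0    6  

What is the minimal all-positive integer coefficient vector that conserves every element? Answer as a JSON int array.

Y: 5·0+1·0+2·6 = 12 | 3·4 = 12
B: 5·3+1·0+2·3 = 21 | 3·7 = 21
Q: 5·2+1·8+2·0 = 18 | 3·6 = 18
gcd(5,1,2,3) = 1

Coefficients: [5, 1, 2, 3]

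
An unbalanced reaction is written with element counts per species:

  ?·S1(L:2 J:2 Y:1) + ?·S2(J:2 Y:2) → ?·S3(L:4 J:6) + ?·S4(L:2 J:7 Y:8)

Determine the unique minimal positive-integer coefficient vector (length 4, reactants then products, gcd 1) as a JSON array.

L: 4·2+6·0 = 8 | 1·4+2·2 = 8
J: 4·2+6·2 = 20 | 1·6+2·7 = 20
Y: 4·1+6·2 = 16 | 1·0+2·8 = 16
gcd(4,6,1,2) = 1

Coefficients: [4, 6, 1, 2]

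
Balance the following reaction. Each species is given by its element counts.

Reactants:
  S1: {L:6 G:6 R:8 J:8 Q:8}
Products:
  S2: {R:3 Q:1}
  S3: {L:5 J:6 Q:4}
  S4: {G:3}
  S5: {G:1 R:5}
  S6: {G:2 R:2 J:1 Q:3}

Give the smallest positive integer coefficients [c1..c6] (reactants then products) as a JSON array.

Coefficients: [5, 4, 6, 6, 4, 4]

L: 5·6 = 30 | 4·0+6·5+6·0+4·0+4·0 = 30
G: 5·6 = 30 | 4·0+6·0+6·3+4·1+4·2 = 30
R: 5·8 = 40 | 4·3+6·0+6·0+4·5+4·2 = 40
J: 5·8 = 40 | 4·0+6·6+6·0+4·0+4·1 = 40
Q: 5·8 = 40 | 4·1+6·4+6·0+4·0+4·3 = 40
gcd(5,4,6,6,4,4) = 1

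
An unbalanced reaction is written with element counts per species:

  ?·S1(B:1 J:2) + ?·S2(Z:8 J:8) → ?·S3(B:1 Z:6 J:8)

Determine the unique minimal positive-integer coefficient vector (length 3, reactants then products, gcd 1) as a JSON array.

Coefficients: [4, 3, 4]

B: 4·1+3·0 = 4 | 4·1 = 4
Z: 4·0+3·8 = 24 | 4·6 = 24
J: 4·2+3·8 = 32 | 4·8 = 32
gcd(4,3,4) = 1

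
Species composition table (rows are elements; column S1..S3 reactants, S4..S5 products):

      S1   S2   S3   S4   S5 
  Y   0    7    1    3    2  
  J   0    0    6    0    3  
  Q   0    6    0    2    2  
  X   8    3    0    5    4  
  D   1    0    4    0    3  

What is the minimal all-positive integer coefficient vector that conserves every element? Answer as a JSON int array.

Coefficients: [4, 3, 2, 5, 4]

Y: 4·0+3·7+2·1 = 23 | 5·3+4·2 = 23
J: 4·0+3·0+2·6 = 12 | 5·0+4·3 = 12
Q: 4·0+3·6+2·0 = 18 | 5·2+4·2 = 18
X: 4·8+3·3+2·0 = 41 | 5·5+4·4 = 41
D: 4·1+3·0+2·4 = 12 | 5·0+4·3 = 12
gcd(4,3,2,5,4) = 1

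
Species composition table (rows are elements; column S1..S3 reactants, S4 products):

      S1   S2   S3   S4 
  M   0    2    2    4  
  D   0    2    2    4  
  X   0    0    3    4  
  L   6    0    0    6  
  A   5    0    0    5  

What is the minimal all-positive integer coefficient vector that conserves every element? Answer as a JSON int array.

Coefficients: [3, 2, 4, 3]

M: 3·0+2·2+4·2 = 12 | 3·4 = 12
D: 3·0+2·2+4·2 = 12 | 3·4 = 12
X: 3·0+2·0+4·3 = 12 | 3·4 = 12
L: 3·6+2·0+4·0 = 18 | 3·6 = 18
A: 3·5+2·0+4·0 = 15 | 3·5 = 15
gcd(3,2,4,3) = 1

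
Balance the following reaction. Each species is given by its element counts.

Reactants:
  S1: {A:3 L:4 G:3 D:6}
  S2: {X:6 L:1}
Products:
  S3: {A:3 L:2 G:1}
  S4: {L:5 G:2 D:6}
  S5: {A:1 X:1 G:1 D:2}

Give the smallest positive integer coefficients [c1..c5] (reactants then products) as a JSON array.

A: 5·3+1·0 = 15 | 3·3+3·0+6·1 = 15
X: 5·0+1·6 = 6 | 3·0+3·0+6·1 = 6
L: 5·4+1·1 = 21 | 3·2+3·5+6·0 = 21
G: 5·3+1·0 = 15 | 3·1+3·2+6·1 = 15
D: 5·6+1·0 = 30 | 3·0+3·6+6·2 = 30
gcd(5,1,3,3,6) = 1

Coefficients: [5, 1, 3, 3, 6]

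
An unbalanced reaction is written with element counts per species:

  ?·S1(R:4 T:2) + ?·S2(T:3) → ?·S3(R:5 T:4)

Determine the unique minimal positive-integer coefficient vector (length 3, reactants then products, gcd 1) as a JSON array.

Coefficients: [5, 2, 4]

R: 5·4+2·0 = 20 | 4·5 = 20
T: 5·2+2·3 = 16 | 4·4 = 16
gcd(5,2,4) = 1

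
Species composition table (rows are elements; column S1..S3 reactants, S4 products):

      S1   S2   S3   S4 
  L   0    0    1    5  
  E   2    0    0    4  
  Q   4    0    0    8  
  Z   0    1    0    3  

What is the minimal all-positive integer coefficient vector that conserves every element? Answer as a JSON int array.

Coefficients: [2, 3, 5, 1]

L: 2·0+3·0+5·1 = 5 | 1·5 = 5
E: 2·2+3·0+5·0 = 4 | 1·4 = 4
Q: 2·4+3·0+5·0 = 8 | 1·8 = 8
Z: 2·0+3·1+5·0 = 3 | 1·3 = 3
gcd(2,3,5,1) = 1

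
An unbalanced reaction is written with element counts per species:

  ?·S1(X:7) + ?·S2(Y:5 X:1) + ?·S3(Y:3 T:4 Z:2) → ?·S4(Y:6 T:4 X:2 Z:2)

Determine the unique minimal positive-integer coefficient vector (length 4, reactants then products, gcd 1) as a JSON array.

Coefficients: [1, 3, 5, 5]

Y: 1·0+3·5+5·3 = 30 | 5·6 = 30
T: 1·0+3·0+5·4 = 20 | 5·4 = 20
X: 1·7+3·1+5·0 = 10 | 5·2 = 10
Z: 1·0+3·0+5·2 = 10 | 5·2 = 10
gcd(1,3,5,5) = 1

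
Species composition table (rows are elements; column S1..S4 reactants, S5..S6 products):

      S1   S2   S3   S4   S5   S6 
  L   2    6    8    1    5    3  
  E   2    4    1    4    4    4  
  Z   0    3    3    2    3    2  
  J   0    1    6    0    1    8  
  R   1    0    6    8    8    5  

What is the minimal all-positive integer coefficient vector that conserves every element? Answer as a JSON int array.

L: 1·2+1·6+2·8+4·1 = 28 | 5·5+1·3 = 28
E: 1·2+1·4+2·1+4·4 = 24 | 5·4+1·4 = 24
Z: 1·0+1·3+2·3+4·2 = 17 | 5·3+1·2 = 17
J: 1·0+1·1+2·6+4·0 = 13 | 5·1+1·8 = 13
R: 1·1+1·0+2·6+4·8 = 45 | 5·8+1·5 = 45
gcd(1,1,2,4,5,1) = 1

Coefficients: [1, 1, 2, 4, 5, 1]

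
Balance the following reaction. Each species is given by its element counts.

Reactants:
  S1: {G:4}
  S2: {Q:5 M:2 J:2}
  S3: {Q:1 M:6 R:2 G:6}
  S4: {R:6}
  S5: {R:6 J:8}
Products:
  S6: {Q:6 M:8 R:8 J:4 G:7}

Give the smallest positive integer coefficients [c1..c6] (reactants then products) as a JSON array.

Coefficients: [1, 4, 4, 3, 1, 4]

Q: 1·0+4·5+4·1+3·0+1·0 = 24 | 4·6 = 24
M: 1·0+4·2+4·6+3·0+1·0 = 32 | 4·8 = 32
R: 1·0+4·0+4·2+3·6+1·6 = 32 | 4·8 = 32
J: 1·0+4·2+4·0+3·0+1·8 = 16 | 4·4 = 16
G: 1·4+4·0+4·6+3·0+1·0 = 28 | 4·7 = 28
gcd(1,4,4,3,1,4) = 1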